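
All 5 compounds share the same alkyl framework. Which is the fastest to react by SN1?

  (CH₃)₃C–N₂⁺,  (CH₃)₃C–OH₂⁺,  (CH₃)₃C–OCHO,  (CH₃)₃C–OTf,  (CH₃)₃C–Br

(CH₃)₃C–N₂⁺

The skeletons are identical, so relative rate is governed entirely by leaving-group ability.
The more stable X⁻ (or X) is on its own — i.e. the weaker a base it is — the better a leaving group it makes.
(CH₃)₃C–N₂⁺ loses N₂: no meaningful conjugate acid; N₂ departs as an exceptionally stable neutral molecule
(CH₃)₃C–OTf loses OTf⁻: pKₐ(CF₃SO₃H (triflic acid)) ≈ -14
(CH₃)₃C–Br loses Br⁻: pKₐ(HBr) ≈ -9
(CH₃)₃C–OH₂⁺ loses H₂O: pKₐ(H₃O⁺) ≈ -1.7
(CH₃)₃C–OCHO loses HCOO⁻: pKₐ(HCOOH) ≈ 3.8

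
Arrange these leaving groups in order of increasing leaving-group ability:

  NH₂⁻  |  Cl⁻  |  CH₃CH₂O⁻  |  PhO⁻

NH₂⁻ < CH₃CH₂O⁻ < PhO⁻ < Cl⁻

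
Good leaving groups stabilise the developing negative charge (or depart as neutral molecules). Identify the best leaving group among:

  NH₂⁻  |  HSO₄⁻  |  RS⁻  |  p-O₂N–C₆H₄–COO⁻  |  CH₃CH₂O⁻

Leaving-group ability tracks the stability of the departed species; conjugate-acid pKₐ is the usual yardstick (lower pKₐ → better LG).
HSO₄⁻: pKₐ(H₂SO₄) ≈ -3
p-O₂N–C₆H₄–COO⁻: pKₐ(p-nitrobenzoic acid) ≈ 3.4
RS⁻: pKₐ(RSH (a thiol)) ≈ 10.5
CH₃CH₂O⁻: pKₐ(CH₃CH₂OH) ≈ 16
NH₂⁻: pKₐ(NH₃) ≈ 38

HSO₄⁻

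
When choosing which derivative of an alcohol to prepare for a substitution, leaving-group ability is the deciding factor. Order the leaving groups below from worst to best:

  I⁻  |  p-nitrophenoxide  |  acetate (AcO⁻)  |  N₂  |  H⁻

H⁻ < p-nitrophenoxide < acetate (AcO⁻) < I⁻ < N₂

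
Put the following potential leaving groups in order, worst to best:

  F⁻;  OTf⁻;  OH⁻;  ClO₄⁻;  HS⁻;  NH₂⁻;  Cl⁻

NH₂⁻ < OH⁻ < HS⁻ < F⁻ < Cl⁻ < ClO₄⁻ < OTf⁻

The more stable X⁻ (or X) is on its own — i.e. the weaker a base it is — the better a leaving group it makes.
OTf⁻: pKₐ(CF₃SO₃H (triflic acid)) ≈ -14
ClO₄⁻: pKₐ(HClO₄) ≈ -10
Cl⁻: pKₐ(HCl) ≈ -7
F⁻: pKₐ(HF) ≈ 3.2
HS⁻: pKₐ(H₂S) ≈ 7
OH⁻: pKₐ(H₂O) ≈ 15.7
NH₂⁻: pKₐ(NH₃) ≈ 38
Listed from poorest to best leaving group as asked.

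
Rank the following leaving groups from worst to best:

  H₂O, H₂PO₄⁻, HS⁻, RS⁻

Leaving-group ability tracks the stability of the departed species; conjugate-acid pKₐ is the usual yardstick (lower pKₐ → better LG).
H₂O: pKₐ(H₃O⁺) ≈ -1.7
H₂PO₄⁻: pKₐ(H₃PO₄) ≈ 2.1
HS⁻: pKₐ(H₂S) ≈ 7
RS⁻: pKₐ(RSH (a thiol)) ≈ 10.5
Reversing gives the worst-to-best order requested.

RS⁻ < HS⁻ < H₂PO₄⁻ < H₂O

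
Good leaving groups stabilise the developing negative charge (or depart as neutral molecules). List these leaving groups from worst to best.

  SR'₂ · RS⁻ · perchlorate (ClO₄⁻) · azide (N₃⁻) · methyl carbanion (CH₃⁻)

perchlorate (ClO₄⁻): pKₐ(HClO₄) ≈ -10
SR'₂: pKₐ(R'₂SH⁺) ≈ -7 — neutral; leaves from a sulfonium salt (R–SR'₂⁺)
azide (N₃⁻): pKₐ(HN₃) ≈ 4.7
RS⁻: pKₐ(RSH (a thiol)) ≈ 10.5 — moderately basic; rarely leaves without activation
methyl carbanion (CH₃⁻): pKₐ(CH₄) ≈ 48 — unstabilised carbanion; the worst conceivable leaving group
Reversing gives the worst-to-best order requested.

methyl carbanion (CH₃⁻) < RS⁻ < azide (N₃⁻) < SR'₂ < perchlorate (ClO₄⁻)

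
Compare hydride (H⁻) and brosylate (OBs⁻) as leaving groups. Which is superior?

brosylate (OBs⁻) is the better leaving group.
pKₐ(p-BrC₆H₄SO₃H) ≈ -2.8 versus pKₐ(H₂) ≈ 36: brosylate (OBs⁻) is the much weaker base.
Arenesulfonate with a p-bromo substituent.

brosylate (OBs⁻)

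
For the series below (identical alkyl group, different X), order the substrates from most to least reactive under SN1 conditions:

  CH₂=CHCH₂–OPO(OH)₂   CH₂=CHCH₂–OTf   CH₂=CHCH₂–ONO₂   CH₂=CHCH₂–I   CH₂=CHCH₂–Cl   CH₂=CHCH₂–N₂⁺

Identical carbon frameworks mean the comparison reduces to leaving-group quality.
Leaving-group ability tracks the stability of the departed species; conjugate-acid pKₐ is the usual yardstick (lower pKₐ → better LG).
CH₂=CHCH₂–N₂⁺ loses N₂: no meaningful conjugate acid; N₂ departs as an exceptionally stable neutral molecule
CH₂=CHCH₂–OTf loses OTf⁻: pKₐ(CF₃SO₃H (triflic acid)) ≈ -14
CH₂=CHCH₂–I loses I⁻: pKₐ(HI) ≈ -10
CH₂=CHCH₂–Cl loses Cl⁻: pKₐ(HCl) ≈ -7
CH₂=CHCH₂–ONO₂ loses NO₃⁻: pKₐ(HNO₃) ≈ -1.3
CH₂=CHCH₂–OPO(OH)₂ loses H₂PO₄⁻: pKₐ(H₃PO₄) ≈ 2.1

CH₂=CHCH₂–N₂⁺ > CH₂=CHCH₂–OTf > CH₂=CHCH₂–I > CH₂=CHCH₂–Cl > CH₂=CHCH₂–ONO₂ > CH₂=CHCH₂–OPO(OH)₂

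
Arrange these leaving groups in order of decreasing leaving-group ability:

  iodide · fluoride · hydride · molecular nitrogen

molecular nitrogen > iodide > fluoride > hydride

Rank by basicity of the departing species: weakest base leaves most easily.
molecular nitrogen: no meaningful conjugate acid; N₂ departs as an exceptionally stable neutral molecule
iodide: pKₐ(HI) ≈ -10
fluoride: pKₐ(HF) ≈ 3.2
hydride: pKₐ(H₂) ≈ 36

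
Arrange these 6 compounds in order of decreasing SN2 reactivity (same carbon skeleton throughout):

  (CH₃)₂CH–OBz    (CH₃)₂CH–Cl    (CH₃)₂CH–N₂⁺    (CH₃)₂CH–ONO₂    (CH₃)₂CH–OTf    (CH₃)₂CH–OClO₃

Identical carbon frameworks mean the comparison reduces to leaving-group quality.
A good leaving group is a weak base: the lower the pKₐ of its conjugate acid, the more readily it departs.
(CH₃)₂CH–N₂⁺ loses N₂: no meaningful conjugate acid; N₂ departs as an exceptionally stable neutral molecule
(CH₃)₂CH–OTf loses OTf⁻: pKₐ(CF₃SO₃H (triflic acid)) ≈ -14
(CH₃)₂CH–OClO₃ loses ClO₄⁻: pKₐ(HClO₄) ≈ -10
(CH₃)₂CH–Cl loses Cl⁻: pKₐ(HCl) ≈ -7
(CH₃)₂CH–ONO₂ loses NO₃⁻: pKₐ(HNO₃) ≈ -1.3
(CH₃)₂CH–OBz loses PhCOO⁻: pKₐ(C₆H₅COOH) ≈ 4.2

(CH₃)₂CH–N₂⁺ > (CH₃)₂CH–OTf > (CH₃)₂CH–OClO₃ > (CH₃)₂CH–Cl > (CH₃)₂CH–ONO₂ > (CH₃)₂CH–OBz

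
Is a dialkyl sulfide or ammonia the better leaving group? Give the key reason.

a dialkyl sulfide is the better leaving group.
pKₐ(R'₂SH⁺) ≈ -7 versus pKₐ(NH₄⁺) ≈ 9.2: a dialkyl sulfide is the much weaker base.
Neutral; leaves from a sulfonium salt (R–SR'₂⁺).

a dialkyl sulfide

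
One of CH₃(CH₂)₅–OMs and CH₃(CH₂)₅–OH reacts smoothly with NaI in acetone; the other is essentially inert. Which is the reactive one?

CH₃(CH₂)₅–OMs

From CH₃(CH₂)₅–OH the departing group would be OH⁻ (pKₐ(H₂O) ≈ 15.7). Strong base; essentially never leaves without prior activation.
From CH₃(CH₂)₅–OMs the leaving group is OMs⁻ (pKₐ(CH₃SO₃H (MsOH)) ≈ -1.9). Resonance-delocalised alkanesulfonate.
(In practice CH₃(CH₂)₅–OMs is made from CH₃(CH₂)₅–OH by treatment with MsCl / Et₃N, converting the hydroxyl into a mesylate.)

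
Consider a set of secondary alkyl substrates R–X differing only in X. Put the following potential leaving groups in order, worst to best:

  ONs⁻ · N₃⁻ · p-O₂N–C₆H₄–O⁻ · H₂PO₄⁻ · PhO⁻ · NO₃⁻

PhO⁻ < p-O₂N–C₆H₄–O⁻ < N₃⁻ < H₂PO₄⁻ < NO₃⁻ < ONs⁻

A good leaving group is a weak base: the lower the pKₐ of its conjugate acid, the more readily it departs.
ONs⁻: pKₐ(p-O₂NC₆H₄SO₃H) ≈ -3.5 — p-nitro group further stabilises the sulfonate
NO₃⁻: pKₐ(HNO₃) ≈ -1.3
H₂PO₄⁻: pKₐ(H₃PO₄) ≈ 2.1 — moderate base; biological leaving group after further activation
N₃⁻: pKₐ(HN₃) ≈ 4.7 — linear, resonance-stabilised
p-O₂N–C₆H₄–O⁻: pKₐ(p-nitrophenol) ≈ 7.2 — nitro group delocalises the charge; the classic chromogenic LG
PhO⁻: pKₐ(C₆H₅OH (phenol)) ≈ 10
The question asks for worst first, so the sequence is read in increasing leaving-group ability.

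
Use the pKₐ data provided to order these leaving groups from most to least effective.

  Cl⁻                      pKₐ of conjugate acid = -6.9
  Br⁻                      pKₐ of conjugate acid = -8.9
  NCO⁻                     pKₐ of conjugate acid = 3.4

Lower conjugate-acid pKₐ ⇒ weaker base ⇒ better leaving group.
Sorting by the given values: Br⁻ (-8.9), Cl⁻ (-6.9), NCO⁻ (3.4).

Br⁻ > Cl⁻ > NCO⁻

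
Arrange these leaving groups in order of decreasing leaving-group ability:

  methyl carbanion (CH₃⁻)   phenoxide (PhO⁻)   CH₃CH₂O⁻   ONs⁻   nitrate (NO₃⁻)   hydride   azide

Leaving-group ability tracks the stability of the departed species; conjugate-acid pKₐ is the usual yardstick (lower pKₐ → better LG).
ONs⁻: pKₐ(p-O₂NC₆H₄SO₃H) ≈ -3.5 — p-nitro group further stabilises the sulfonate
nitrate (NO₃⁻): pKₐ(HNO₃) ≈ -1.3
azide: pKₐ(HN₃) ≈ 4.7 — linear, resonance-stabilised
phenoxide (PhO⁻): pKₐ(C₆H₅OH (phenol)) ≈ 10 — resonance into the ring helps, but still a poor LG
CH₃CH₂O⁻: pKₐ(CH₃CH₂OH) ≈ 16 — strong base; alkoxides do not leave unassisted
hydride: pKₐ(H₂) ≈ 36 — extremely strong base; leaves only in special hydride-transfer contexts
methyl carbanion (CH₃⁻): pKₐ(CH₄) ≈ 48 — unstabilised carbanion; the worst conceivable leaving group

ONs⁻ > nitrate (NO₃⁻) > azide > phenoxide (PhO⁻) > CH₃CH₂O⁻ > hydride > methyl carbanion (CH₃⁻)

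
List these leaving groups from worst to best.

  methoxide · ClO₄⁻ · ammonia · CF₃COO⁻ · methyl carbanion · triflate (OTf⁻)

triflate (OTf⁻): pKₐ(CF₃SO₃H (triflic acid)) ≈ -14 — charge spread over three oxygens and a CF₃ group; the premier leaving group in synthesis
ClO₄⁻: pKₐ(HClO₄) ≈ -10
CF₃COO⁻: pKₐ(CF₃COOH) ≈ 0.2 — strongly electron-withdrawing CF₃ stabilises the carboxylate
ammonia: pKₐ(NH₄⁺) ≈ 9.2 — neutral but moderately basic; leaves from R–NH₃⁺
methoxide: pKₐ(CH₃OH) ≈ 15.5 — strong base; alkoxides do not leave unassisted
methyl carbanion: pKₐ(CH₄) ≈ 48 — unstabilised carbanion; the worst conceivable leaving group
Listed from poorest to best leaving group as asked.

methyl carbanion < methoxide < ammonia < CF₃COO⁻ < ClO₄⁻ < triflate (OTf⁻)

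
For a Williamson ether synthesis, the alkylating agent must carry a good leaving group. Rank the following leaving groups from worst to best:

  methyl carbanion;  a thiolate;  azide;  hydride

azide: pKₐ(HN₃) ≈ 4.7
a thiolate: pKₐ(RSH (a thiol)) ≈ 10.5
hydride: pKₐ(H₂) ≈ 36
methyl carbanion: pKₐ(CH₄) ≈ 48
The question asks for worst first, so the sequence is read in increasing leaving-group ability.

methyl carbanion < hydride < a thiolate < azide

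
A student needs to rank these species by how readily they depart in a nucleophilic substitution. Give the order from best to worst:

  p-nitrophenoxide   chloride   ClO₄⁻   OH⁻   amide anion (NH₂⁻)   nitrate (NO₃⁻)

ClO₄⁻ > chloride > nitrate (NO₃⁻) > p-nitrophenoxide > OH⁻ > amide anion (NH₂⁻)

Rank by basicity of the departing species: weakest base leaves most easily.
ClO₄⁻: pKₐ(HClO₄) ≈ -10 — extremely weak base; rarely used for safety reasons
chloride: pKₐ(HCl) ≈ -7
nitrate (NO₃⁻): pKₐ(HNO₃) ≈ -1.3 — resonance-delocalised over three oxygens
p-nitrophenoxide: pKₐ(p-nitrophenol) ≈ 7.2
OH⁻: pKₐ(H₂O) ≈ 15.7 — strong base; essentially never leaves without prior activation
amide anion (NH₂⁻): pKₐ(NH₃) ≈ 38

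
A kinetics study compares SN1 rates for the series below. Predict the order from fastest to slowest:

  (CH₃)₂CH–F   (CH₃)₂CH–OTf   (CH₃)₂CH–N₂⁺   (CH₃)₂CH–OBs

Identical carbon frameworks mean the comparison reduces to leaving-group quality.
Leaving-group ability tracks the stability of the departed species; conjugate-acid pKₐ is the usual yardstick (lower pKₐ → better LG).
(CH₃)₂CH–N₂⁺ loses N₂: no meaningful conjugate acid; N₂ departs as an exceptionally stable neutral molecule
(CH₃)₂CH–OTf loses OTf⁻: pKₐ(CF₃SO₃H (triflic acid)) ≈ -14
(CH₃)₂CH–OBs loses OBs⁻: pKₐ(p-BrC₆H₄SO₃H) ≈ -2.8
(CH₃)₂CH–F loses F⁻: pKₐ(HF) ≈ 3.2

(CH₃)₂CH–N₂⁺ > (CH₃)₂CH–OTf > (CH₃)₂CH–OBs > (CH₃)₂CH–F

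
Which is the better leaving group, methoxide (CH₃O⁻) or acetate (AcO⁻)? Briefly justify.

acetate (AcO⁻) is the better leaving group.
pKₐ(CH₃COOH) ≈ 4.8 versus pKₐ(CH₃OH) ≈ 15.5: acetate (AcO⁻) is the much weaker base.
Resonance-stabilised but still a weak base.

acetate (AcO⁻)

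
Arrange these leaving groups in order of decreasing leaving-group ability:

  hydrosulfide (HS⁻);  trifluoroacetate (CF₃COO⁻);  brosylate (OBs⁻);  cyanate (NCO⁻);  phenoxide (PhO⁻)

brosylate (OBs⁻): pKₐ(p-BrC₆H₄SO₃H) ≈ -2.8
trifluoroacetate (CF₃COO⁻): pKₐ(CF₃COOH) ≈ 0.2
cyanate (NCO⁻): pKₐ(HOCN) ≈ 3.5
hydrosulfide (HS⁻): pKₐ(H₂S) ≈ 7 — larger and more polarisable than the oxygen analogue
phenoxide (PhO⁻): pKₐ(C₆H₅OH (phenol)) ≈ 10 — resonance into the ring helps, but still a poor LG

brosylate (OBs⁻) > trifluoroacetate (CF₃COO⁻) > cyanate (NCO⁻) > hydrosulfide (HS⁻) > phenoxide (PhO⁻)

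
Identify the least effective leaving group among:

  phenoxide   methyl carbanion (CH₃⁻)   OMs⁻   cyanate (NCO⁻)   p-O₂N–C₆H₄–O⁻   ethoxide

Rank by basicity of the departing species: weakest base leaves most easily.
OMs⁻: pKₐ(CH₃SO₃H (MsOH)) ≈ -1.9
cyanate (NCO⁻): pKₐ(HOCN) ≈ 3.5
p-O₂N–C₆H₄–O⁻: pKₐ(p-nitrophenol) ≈ 7.2
phenoxide: pKₐ(C₆H₅OH (phenol)) ≈ 10
ethoxide: pKₐ(CH₃CH₂OH) ≈ 16
methyl carbanion (CH₃⁻): pKₐ(CH₄) ≈ 48

methyl carbanion (CH₃⁻)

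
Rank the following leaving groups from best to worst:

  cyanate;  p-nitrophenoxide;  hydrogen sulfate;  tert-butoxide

The more stable X⁻ (or X) is on its own — i.e. the weaker a base it is — the better a leaving group it makes.
hydrogen sulfate: pKₐ(H₂SO₄) ≈ -3
cyanate: pKₐ(HOCN) ≈ 3.5
p-nitrophenoxide: pKₐ(p-nitrophenol) ≈ 7.2
tert-butoxide: pKₐ(t-BuOH) ≈ 18

hydrogen sulfate > cyanate > p-nitrophenoxide > tert-butoxide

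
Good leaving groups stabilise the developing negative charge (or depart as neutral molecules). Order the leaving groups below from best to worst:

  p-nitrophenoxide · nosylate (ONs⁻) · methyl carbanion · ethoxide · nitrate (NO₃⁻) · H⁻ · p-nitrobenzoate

nosylate (ONs⁻) > nitrate (NO₃⁻) > p-nitrobenzoate > p-nitrophenoxide > ethoxide > H⁻ > methyl carbanion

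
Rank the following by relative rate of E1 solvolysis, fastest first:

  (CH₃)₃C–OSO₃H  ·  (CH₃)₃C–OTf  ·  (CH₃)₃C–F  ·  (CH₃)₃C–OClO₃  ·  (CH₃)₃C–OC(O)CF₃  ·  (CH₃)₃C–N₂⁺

Same R in every case — rank the leaving groups.
A good leaving group is a weak base: the lower the pKₐ of its conjugate acid, the more readily it departs.
(CH₃)₃C–N₂⁺ loses N₂: no meaningful conjugate acid; N₂ departs as an exceptionally stable neutral molecule
(CH₃)₃C–OTf loses OTf⁻: pKₐ(CF₃SO₃H (triflic acid)) ≈ -14
(CH₃)₃C–OClO₃ loses ClO₄⁻: pKₐ(HClO₄) ≈ -10
(CH₃)₃C–OSO₃H loses HSO₄⁻: pKₐ(H₂SO₄) ≈ -3
(CH₃)₃C–OC(O)CF₃ loses CF₃COO⁻: pKₐ(CF₃COOH) ≈ 0.2
(CH₃)₃C–F loses F⁻: pKₐ(HF) ≈ 3.2

(CH₃)₃C–N₂⁺ > (CH₃)₃C–OTf > (CH₃)₃C–OClO₃ > (CH₃)₃C–OSO₃H > (CH₃)₃C–OC(O)CF₃ > (CH₃)₃C–F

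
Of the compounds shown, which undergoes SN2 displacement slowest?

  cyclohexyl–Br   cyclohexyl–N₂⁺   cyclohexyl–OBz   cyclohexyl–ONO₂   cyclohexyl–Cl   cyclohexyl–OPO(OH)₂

cyclohexyl–OBz

With the same alkyl group throughout, only the leaving group differentiates the rates.
The more stable X⁻ (or X) is on its own — i.e. the weaker a base it is — the better a leaving group it makes.
cyclohexyl–N₂⁺ loses N₂: no meaningful conjugate acid; N₂ departs as an exceptionally stable neutral molecule
cyclohexyl–Br loses Br⁻: pKₐ(HBr) ≈ -9
cyclohexyl–Cl loses Cl⁻: pKₐ(HCl) ≈ -7
cyclohexyl–ONO₂ loses NO₃⁻: pKₐ(HNO₃) ≈ -1.3
cyclohexyl–OPO(OH)₂ loses H₂PO₄⁻: pKₐ(H₃PO₄) ≈ 2.1
cyclohexyl–OBz loses PhCOO⁻: pKₐ(C₆H₅COOH) ≈ 4.2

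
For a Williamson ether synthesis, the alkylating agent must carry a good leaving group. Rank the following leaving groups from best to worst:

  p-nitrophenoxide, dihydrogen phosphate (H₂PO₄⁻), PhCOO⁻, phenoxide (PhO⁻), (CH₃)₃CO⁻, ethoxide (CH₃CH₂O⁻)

Leaving-group ability tracks the stability of the departed species; conjugate-acid pKₐ is the usual yardstick (lower pKₐ → better LG).
dihydrogen phosphate (H₂PO₄⁻): pKₐ(H₃PO₄) ≈ 2.1
PhCOO⁻: pKₐ(C₆H₅COOH) ≈ 4.2
p-nitrophenoxide: pKₐ(p-nitrophenol) ≈ 7.2
phenoxide (PhO⁻): pKₐ(C₆H₅OH (phenol)) ≈ 10
ethoxide (CH₃CH₂O⁻): pKₐ(CH₃CH₂OH) ≈ 16
(CH₃)₃CO⁻: pKₐ(t-BuOH) ≈ 18

dihydrogen phosphate (H₂PO₄⁻) > PhCOO⁻ > p-nitrophenoxide > phenoxide (PhO⁻) > ethoxide (CH₃CH₂O⁻) > (CH₃)₃CO⁻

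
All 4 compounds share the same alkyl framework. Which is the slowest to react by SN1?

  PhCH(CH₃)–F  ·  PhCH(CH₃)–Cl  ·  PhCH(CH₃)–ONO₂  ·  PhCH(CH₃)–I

PhCH(CH₃)–F

With the same alkyl group throughout, only the leaving group differentiates the rates.
Rank by basicity of the departing species: weakest base leaves most easily.
PhCH(CH₃)–I loses I⁻: pKₐ(HI) ≈ -10
PhCH(CH₃)–Cl loses Cl⁻: pKₐ(HCl) ≈ -7
PhCH(CH₃)–ONO₂ loses NO₃⁻: pKₐ(HNO₃) ≈ -1.3
PhCH(CH₃)–F loses F⁻: pKₐ(HF) ≈ 3.2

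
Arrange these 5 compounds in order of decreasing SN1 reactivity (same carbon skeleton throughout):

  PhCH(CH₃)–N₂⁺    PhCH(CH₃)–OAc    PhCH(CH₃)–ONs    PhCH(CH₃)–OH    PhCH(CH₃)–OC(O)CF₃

The skeletons are identical, so relative rate is governed entirely by leaving-group ability.
The more stable X⁻ (or X) is on its own — i.e. the weaker a base it is — the better a leaving group it makes.
PhCH(CH₃)–N₂⁺ loses N₂: no meaningful conjugate acid; N₂ departs as an exceptionally stable neutral molecule
PhCH(CH₃)–ONs loses ONs⁻: pKₐ(p-O₂NC₆H₄SO₃H) ≈ -3.5
PhCH(CH₃)–OC(O)CF₃ loses CF₃COO⁻: pKₐ(CF₃COOH) ≈ 0.2
PhCH(CH₃)–OAc loses AcO⁻: pKₐ(CH₃COOH) ≈ 4.8
PhCH(CH₃)–OH loses OH⁻: pKₐ(H₂O) ≈ 15.7

PhCH(CH₃)–N₂⁺ > PhCH(CH₃)–ONs > PhCH(CH₃)–OC(O)CF₃ > PhCH(CH₃)–OAc > PhCH(CH₃)–OH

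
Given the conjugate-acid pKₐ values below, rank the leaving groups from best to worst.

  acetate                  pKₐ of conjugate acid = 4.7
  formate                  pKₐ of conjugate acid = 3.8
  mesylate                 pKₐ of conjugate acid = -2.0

mesylate > formate > acetate

Lower conjugate-acid pKₐ ⇒ weaker base ⇒ better leaving group.
Sorting by the given values: mesylate (-2.0), formate (3.8), acetate (4.7).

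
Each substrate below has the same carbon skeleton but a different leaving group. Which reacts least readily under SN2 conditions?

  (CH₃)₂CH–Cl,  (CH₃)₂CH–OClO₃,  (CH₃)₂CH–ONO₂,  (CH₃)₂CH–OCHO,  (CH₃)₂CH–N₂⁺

Same R in every case — rank the leaving groups.
Rank by basicity of the departing species: weakest base leaves most easily.
(CH₃)₂CH–N₂⁺ loses N₂: no meaningful conjugate acid; N₂ departs as an exceptionally stable neutral molecule
(CH₃)₂CH–OClO₃ loses ClO₄⁻: pKₐ(HClO₄) ≈ -10
(CH₃)₂CH–Cl loses Cl⁻: pKₐ(HCl) ≈ -7
(CH₃)₂CH–ONO₂ loses NO₃⁻: pKₐ(HNO₃) ≈ -1.3
(CH₃)₂CH–OCHO loses HCOO⁻: pKₐ(HCOOH) ≈ 3.8

(CH₃)₂CH–OCHO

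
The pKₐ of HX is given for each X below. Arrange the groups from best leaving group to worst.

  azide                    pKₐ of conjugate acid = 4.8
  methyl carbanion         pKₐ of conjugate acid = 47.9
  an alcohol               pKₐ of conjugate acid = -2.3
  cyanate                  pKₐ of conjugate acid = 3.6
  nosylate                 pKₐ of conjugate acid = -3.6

nosylate > an alcohol > cyanate > azide > methyl carbanion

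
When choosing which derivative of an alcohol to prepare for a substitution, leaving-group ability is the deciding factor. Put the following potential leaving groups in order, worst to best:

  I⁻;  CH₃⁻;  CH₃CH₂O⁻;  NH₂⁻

Rank by basicity of the departing species: weakest base leaves most easily.
I⁻: pKₐ(HI) ≈ -10
CH₃CH₂O⁻: pKₐ(CH₃CH₂OH) ≈ 16 — strong base; alkoxides do not leave unassisted
NH₂⁻: pKₐ(NH₃) ≈ 38
CH₃⁻: pKₐ(CH₄) ≈ 48
Reversing gives the worst-to-best order requested.

CH₃⁻ < NH₂⁻ < CH₃CH₂O⁻ < I⁻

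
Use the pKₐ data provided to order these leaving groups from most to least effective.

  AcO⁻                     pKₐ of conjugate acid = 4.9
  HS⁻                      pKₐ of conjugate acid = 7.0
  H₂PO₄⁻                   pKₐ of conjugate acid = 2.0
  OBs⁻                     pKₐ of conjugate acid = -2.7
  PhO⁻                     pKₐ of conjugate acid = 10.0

OBs⁻ > H₂PO₄⁻ > AcO⁻ > HS⁻ > PhO⁻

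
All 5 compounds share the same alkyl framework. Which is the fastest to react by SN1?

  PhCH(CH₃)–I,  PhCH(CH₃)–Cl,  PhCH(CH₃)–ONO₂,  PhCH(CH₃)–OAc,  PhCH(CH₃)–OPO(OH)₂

PhCH(CH₃)–I

The skeletons are identical, so relative rate is governed entirely by leaving-group ability.
The more stable X⁻ (or X) is on its own — i.e. the weaker a base it is — the better a leaving group it makes.
PhCH(CH₃)–I loses I⁻: pKₐ(HI) ≈ -10
PhCH(CH₃)–Cl loses Cl⁻: pKₐ(HCl) ≈ -7
PhCH(CH₃)–ONO₂ loses NO₃⁻: pKₐ(HNO₃) ≈ -1.3
PhCH(CH₃)–OPO(OH)₂ loses H₂PO₄⁻: pKₐ(H₃PO₄) ≈ 2.1
PhCH(CH₃)–OAc loses AcO⁻: pKₐ(CH₃COOH) ≈ 4.8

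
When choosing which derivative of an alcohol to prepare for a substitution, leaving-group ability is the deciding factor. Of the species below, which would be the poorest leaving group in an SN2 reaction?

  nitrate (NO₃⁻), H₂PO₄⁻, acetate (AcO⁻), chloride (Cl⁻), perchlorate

acetate (AcO⁻)

Rank by basicity of the departing species: weakest base leaves most easily.
perchlorate: pKₐ(HClO₄) ≈ -10
chloride (Cl⁻): pKₐ(HCl) ≈ -7
nitrate (NO₃⁻): pKₐ(HNO₃) ≈ -1.3
H₂PO₄⁻: pKₐ(H₃PO₄) ≈ 2.1
acetate (AcO⁻): pKₐ(CH₃COOH) ≈ 4.8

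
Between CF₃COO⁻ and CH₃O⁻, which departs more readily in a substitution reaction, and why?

CF₃COO⁻ is the better leaving group.
pKₐ(CF₃COOH) ≈ 0.2 versus pKₐ(CH₃OH) ≈ 15.5: CF₃COO⁻ is the much weaker base.
Strongly electron-withdrawing CF₃ stabilises the carboxylate.

CF₃COO⁻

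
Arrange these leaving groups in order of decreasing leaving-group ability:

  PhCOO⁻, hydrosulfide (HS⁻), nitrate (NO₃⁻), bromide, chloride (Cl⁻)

bromide: pKₐ(HBr) ≈ -9
chloride (Cl⁻): pKₐ(HCl) ≈ -7
nitrate (NO₃⁻): pKₐ(HNO₃) ≈ -1.3
PhCOO⁻: pKₐ(C₆H₅COOH) ≈ 4.2
hydrosulfide (HS⁻): pKₐ(H₂S) ≈ 7

bromide > chloride (Cl⁻) > nitrate (NO₃⁻) > PhCOO⁻ > hydrosulfide (HS⁻)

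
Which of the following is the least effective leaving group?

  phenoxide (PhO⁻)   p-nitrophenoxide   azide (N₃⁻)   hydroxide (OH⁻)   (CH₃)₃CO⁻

A good leaving group is a weak base: the lower the pKₐ of its conjugate acid, the more readily it departs.
azide (N₃⁻): pKₐ(HN₃) ≈ 4.7
p-nitrophenoxide: pKₐ(p-nitrophenol) ≈ 7.2
phenoxide (PhO⁻): pKₐ(C₆H₅OH (phenol)) ≈ 10
hydroxide (OH⁻): pKₐ(H₂O) ≈ 15.7
(CH₃)₃CO⁻: pKₐ(t-BuOH) ≈ 18

(CH₃)₃CO⁻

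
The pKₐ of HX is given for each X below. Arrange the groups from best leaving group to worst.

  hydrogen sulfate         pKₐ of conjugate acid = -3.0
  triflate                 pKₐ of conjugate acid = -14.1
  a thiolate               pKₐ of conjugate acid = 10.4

triflate > hydrogen sulfate > a thiolate

Lower conjugate-acid pKₐ ⇒ weaker base ⇒ better leaving group.
Sorting by the given values: triflate (-14.1), hydrogen sulfate (-3.0), a thiolate (10.4).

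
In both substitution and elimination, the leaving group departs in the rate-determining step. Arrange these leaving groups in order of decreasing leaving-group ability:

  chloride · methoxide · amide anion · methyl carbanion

chloride > methoxide > amide anion > methyl carbanion

chloride: pKₐ(HCl) ≈ -7 — moderately weak base
methoxide: pKₐ(CH₃OH) ≈ 15.5
amide anion: pKₐ(NH₃) ≈ 38 — extremely strong base; never a leaving group
methyl carbanion: pKₐ(CH₄) ≈ 48 — unstabilised carbanion; the worst conceivable leaving group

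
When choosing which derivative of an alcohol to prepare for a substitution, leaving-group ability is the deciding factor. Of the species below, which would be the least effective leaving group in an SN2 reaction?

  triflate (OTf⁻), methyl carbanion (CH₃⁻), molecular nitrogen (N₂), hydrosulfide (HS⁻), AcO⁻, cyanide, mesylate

Rank by basicity of the departing species: weakest base leaves most easily.
molecular nitrogen (N₂): no meaningful conjugate acid; N₂ departs as an exceptionally stable neutral molecule
triflate (OTf⁻): pKₐ(CF₃SO₃H (triflic acid)) ≈ -14
mesylate: pKₐ(CH₃SO₃H (MsOH)) ≈ -1.9
AcO⁻: pKₐ(CH₃COOH) ≈ 4.8
hydrosulfide (HS⁻): pKₐ(H₂S) ≈ 7
cyanide: pKₐ(HCN) ≈ 9.2
methyl carbanion (CH₃⁻): pKₐ(CH₄) ≈ 48

methyl carbanion (CH₃⁻)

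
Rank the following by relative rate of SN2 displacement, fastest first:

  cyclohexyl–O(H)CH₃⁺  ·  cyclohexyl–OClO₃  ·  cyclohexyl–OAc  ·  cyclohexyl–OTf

With the same alkyl group throughout, only the leaving group differentiates the rates.
The more stable X⁻ (or X) is on its own — i.e. the weaker a base it is — the better a leaving group it makes.
cyclohexyl–OTf loses OTf⁻: pKₐ(CF₃SO₃H (triflic acid)) ≈ -14
cyclohexyl–OClO₃ loses ClO₄⁻: pKₐ(HClO₄) ≈ -10
cyclohexyl–O(H)CH₃⁺ loses R'OH: pKₐ(R'OH₂⁺) ≈ -2.4
cyclohexyl–OAc loses AcO⁻: pKₐ(CH₃COOH) ≈ 4.8

cyclohexyl–OTf > cyclohexyl–OClO₃ > cyclohexyl–O(H)CH₃⁺ > cyclohexyl–OAc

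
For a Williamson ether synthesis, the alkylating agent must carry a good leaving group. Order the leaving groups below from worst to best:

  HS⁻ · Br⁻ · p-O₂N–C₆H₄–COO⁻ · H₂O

HS⁻ < p-O₂N–C₆H₄–COO⁻ < H₂O < Br⁻

Leaving-group ability tracks the stability of the departed species; conjugate-acid pKₐ is the usual yardstick (lower pKₐ → better LG).
Br⁻: pKₐ(HBr) ≈ -9
H₂O: pKₐ(H₃O⁺) ≈ -1.7 — neutral; leaves from a protonated alcohol (R–OH₂⁺)
p-O₂N–C₆H₄–COO⁻: pKₐ(p-nitrobenzoic acid) ≈ 3.4 — electron-withdrawing nitro group stabilises the carboxylate
HS⁻: pKₐ(H₂S) ≈ 7
Listed from poorest to best leaving group as asked.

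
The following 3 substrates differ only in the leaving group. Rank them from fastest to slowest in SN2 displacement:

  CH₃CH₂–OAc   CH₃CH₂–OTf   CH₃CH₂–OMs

CH₃CH₂–OTf > CH₃CH₂–OMs > CH₃CH₂–OAc

The skeletons are identical, so relative rate is governed entirely by leaving-group ability.
Leaving-group ability tracks the stability of the departed species; conjugate-acid pKₐ is the usual yardstick (lower pKₐ → better LG).
CH₃CH₂–OTf loses OTf⁻: pKₐ(CF₃SO₃H (triflic acid)) ≈ -14
CH₃CH₂–OMs loses OMs⁻: pKₐ(CH₃SO₃H (MsOH)) ≈ -1.9
CH₃CH₂–OAc loses AcO⁻: pKₐ(CH₃COOH) ≈ 4.8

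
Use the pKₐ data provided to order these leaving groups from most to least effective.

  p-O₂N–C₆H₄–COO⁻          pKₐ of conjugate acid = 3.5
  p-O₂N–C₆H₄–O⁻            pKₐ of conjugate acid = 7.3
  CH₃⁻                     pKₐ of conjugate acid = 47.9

Lower conjugate-acid pKₐ ⇒ weaker base ⇒ better leaving group.
Sorting by the given values: p-O₂N–C₆H₄–COO⁻ (3.5), p-O₂N–C₆H₄–O⁻ (7.3), CH₃⁻ (47.9).

p-O₂N–C₆H₄–COO⁻ > p-O₂N–C₆H₄–O⁻ > CH₃⁻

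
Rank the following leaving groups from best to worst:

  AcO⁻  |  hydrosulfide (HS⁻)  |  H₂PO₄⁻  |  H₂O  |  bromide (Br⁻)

bromide (Br⁻) > H₂O > H₂PO₄⁻ > AcO⁻ > hydrosulfide (HS⁻)

Rank by basicity of the departing species: weakest base leaves most easily.
bromide (Br⁻): pKₐ(HBr) ≈ -9
H₂O: pKₐ(H₃O⁺) ≈ -1.7 — neutral; leaves from a protonated alcohol (R–OH₂⁺)
H₂PO₄⁻: pKₐ(H₃PO₄) ≈ 2.1 — moderate base; biological leaving group after further activation
AcO⁻: pKₐ(CH₃COOH) ≈ 4.8 — resonance-stabilised but still a weak base
hydrosulfide (HS⁻): pKₐ(H₂S) ≈ 7 — larger and more polarisable than the oxygen analogue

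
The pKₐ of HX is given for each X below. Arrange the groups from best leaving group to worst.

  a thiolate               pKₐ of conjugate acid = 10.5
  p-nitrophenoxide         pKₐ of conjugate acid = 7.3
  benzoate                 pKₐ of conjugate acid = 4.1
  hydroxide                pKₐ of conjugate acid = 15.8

benzoate > p-nitrophenoxide > a thiolate > hydroxide

Lower conjugate-acid pKₐ ⇒ weaker base ⇒ better leaving group.
Sorting by the given values: benzoate (4.1), p-nitrophenoxide (7.3), a thiolate (10.5), hydroxide (15.8).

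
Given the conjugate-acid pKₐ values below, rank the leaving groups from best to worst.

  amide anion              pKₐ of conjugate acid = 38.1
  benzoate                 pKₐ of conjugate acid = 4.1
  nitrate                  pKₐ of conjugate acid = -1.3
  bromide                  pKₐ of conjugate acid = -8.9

Lower conjugate-acid pKₐ ⇒ weaker base ⇒ better leaving group.
Sorting by the given values: bromide (-8.9), nitrate (-1.3), benzoate (4.1), amide anion (38.1).

bromide > nitrate > benzoate > amide anion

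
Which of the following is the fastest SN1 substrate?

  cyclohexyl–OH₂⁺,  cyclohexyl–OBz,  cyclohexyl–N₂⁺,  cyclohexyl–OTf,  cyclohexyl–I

With the same alkyl group throughout, only the leaving group differentiates the rates.
A good leaving group is a weak base: the lower the pKₐ of its conjugate acid, the more readily it departs.
cyclohexyl–N₂⁺ loses N₂: no meaningful conjugate acid; N₂ departs as an exceptionally stable neutral molecule
cyclohexyl–OTf loses OTf⁻: pKₐ(CF₃SO₃H (triflic acid)) ≈ -14
cyclohexyl–I loses I⁻: pKₐ(HI) ≈ -10
cyclohexyl–OH₂⁺ loses H₂O: pKₐ(H₃O⁺) ≈ -1.7
cyclohexyl–OBz loses PhCOO⁻: pKₐ(C₆H₅COOH) ≈ 4.2

cyclohexyl–N₂⁺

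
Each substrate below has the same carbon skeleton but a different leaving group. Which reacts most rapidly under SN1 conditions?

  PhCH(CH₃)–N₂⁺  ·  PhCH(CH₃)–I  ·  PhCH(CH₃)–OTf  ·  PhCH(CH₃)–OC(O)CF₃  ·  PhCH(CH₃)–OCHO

The skeletons are identical, so relative rate is governed entirely by leaving-group ability.
The more stable X⁻ (or X) is on its own — i.e. the weaker a base it is — the better a leaving group it makes.
PhCH(CH₃)–N₂⁺ loses N₂: no meaningful conjugate acid; N₂ departs as an exceptionally stable neutral molecule
PhCH(CH₃)–OTf loses OTf⁻: pKₐ(CF₃SO₃H (triflic acid)) ≈ -14
PhCH(CH₃)–I loses I⁻: pKₐ(HI) ≈ -10
PhCH(CH₃)–OC(O)CF₃ loses CF₃COO⁻: pKₐ(CF₃COOH) ≈ 0.2
PhCH(CH₃)–OCHO loses HCOO⁻: pKₐ(HCOOH) ≈ 3.8

PhCH(CH₃)–N₂⁺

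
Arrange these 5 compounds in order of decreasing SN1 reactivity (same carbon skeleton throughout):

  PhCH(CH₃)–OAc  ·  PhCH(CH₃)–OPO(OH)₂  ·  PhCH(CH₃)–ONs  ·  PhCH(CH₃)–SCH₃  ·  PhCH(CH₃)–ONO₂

PhCH(CH₃)–ONs > PhCH(CH₃)–ONO₂ > PhCH(CH₃)–OPO(OH)₂ > PhCH(CH₃)–OAc > PhCH(CH₃)–SCH₃

Same R in every case — rank the leaving groups.
A good leaving group is a weak base: the lower the pKₐ of its conjugate acid, the more readily it departs.
PhCH(CH₃)–ONs loses ONs⁻: pKₐ(p-O₂NC₆H₄SO₃H) ≈ -3.5
PhCH(CH₃)–ONO₂ loses NO₃⁻: pKₐ(HNO₃) ≈ -1.3
PhCH(CH₃)–OPO(OH)₂ loses H₂PO₄⁻: pKₐ(H₃PO₄) ≈ 2.1
PhCH(CH₃)–OAc loses AcO⁻: pKₐ(CH₃COOH) ≈ 4.8
PhCH(CH₃)–SCH₃ loses RS⁻: pKₐ(RSH (a thiol)) ≈ 10.5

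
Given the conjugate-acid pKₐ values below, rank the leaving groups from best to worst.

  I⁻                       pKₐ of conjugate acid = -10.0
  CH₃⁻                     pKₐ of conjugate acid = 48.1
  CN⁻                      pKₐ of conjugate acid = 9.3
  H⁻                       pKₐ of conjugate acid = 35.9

Lower conjugate-acid pKₐ ⇒ weaker base ⇒ better leaving group.
Sorting by the given values: I⁻ (-10.0), CN⁻ (9.3), H⁻ (35.9), CH₃⁻ (48.1).

I⁻ > CN⁻ > H⁻ > CH₃⁻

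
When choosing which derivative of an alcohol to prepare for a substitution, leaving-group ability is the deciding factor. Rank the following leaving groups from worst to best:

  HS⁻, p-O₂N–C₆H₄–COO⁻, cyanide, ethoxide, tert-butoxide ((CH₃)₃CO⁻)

tert-butoxide ((CH₃)₃CO⁻) < ethoxide < cyanide < HS⁻ < p-O₂N–C₆H₄–COO⁻

p-O₂N–C₆H₄–COO⁻: pKₐ(p-nitrobenzoic acid) ≈ 3.4
HS⁻: pKₐ(H₂S) ≈ 7 — larger and more polarisable than the oxygen analogue
cyanide: pKₐ(HCN) ≈ 9.2
ethoxide: pKₐ(CH₃CH₂OH) ≈ 16 — strong base; alkoxides do not leave unassisted
tert-butoxide ((CH₃)₃CO⁻): pKₐ(t-BuOH) ≈ 18 — bulky, strongly basic alkoxide
The question asks for worst first, so the sequence is read in increasing leaving-group ability.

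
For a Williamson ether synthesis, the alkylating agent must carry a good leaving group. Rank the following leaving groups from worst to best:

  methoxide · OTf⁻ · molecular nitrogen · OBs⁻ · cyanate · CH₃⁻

Leaving-group ability tracks the stability of the departed species; conjugate-acid pKₐ is the usual yardstick (lower pKₐ → better LG).
molecular nitrogen: no meaningful conjugate acid; N₂ departs as an exceptionally stable neutral molecule
OTf⁻: pKₐ(CF₃SO₃H (triflic acid)) ≈ -14 — charge spread over three oxygens and a CF₃ group; the premier leaving group in synthesis
OBs⁻: pKₐ(p-BrC₆H₄SO₃H) ≈ -2.8
cyanate: pKₐ(HOCN) ≈ 3.5 — resonance between N and O
methoxide: pKₐ(CH₃OH) ≈ 15.5 — strong base; alkoxides do not leave unassisted
CH₃⁻: pKₐ(CH₄) ≈ 48 — unstabilised carbanion; the worst conceivable leaving group
Reversing gives the worst-to-best order requested.

CH₃⁻ < methoxide < cyanate < OBs⁻ < OTf⁻ < molecular nitrogen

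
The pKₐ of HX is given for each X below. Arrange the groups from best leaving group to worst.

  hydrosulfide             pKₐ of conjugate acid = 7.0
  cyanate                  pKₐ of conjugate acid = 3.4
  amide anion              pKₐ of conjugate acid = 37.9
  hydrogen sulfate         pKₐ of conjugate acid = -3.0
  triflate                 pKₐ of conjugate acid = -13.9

Lower conjugate-acid pKₐ ⇒ weaker base ⇒ better leaving group.
Sorting by the given values: triflate (-13.9), hydrogen sulfate (-3.0), cyanate (3.4), hydrosulfide (7.0), amide anion (37.9).

triflate > hydrogen sulfate > cyanate > hydrosulfide > amide anion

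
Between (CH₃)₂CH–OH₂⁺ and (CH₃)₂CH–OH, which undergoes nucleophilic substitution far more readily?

(CH₃)₂CH–OH₂⁺

From (CH₃)₂CH–OH the departing group would be OH⁻ (pKₐ(H₂O) ≈ 15.7). Strong base; essentially never leaves without prior activation.
From (CH₃)₂CH–OH₂⁺ the leaving group is H₂O (pKₐ(H₃O⁺) ≈ -1.7). Neutral; leaves from a protonated alcohol (R–OH₂⁺).
(In practice (CH₃)₂CH–OH₂⁺ is made from (CH₃)₂CH–OH by protonation with strong acid, converting the leaving group from hydroxide to neutral water.)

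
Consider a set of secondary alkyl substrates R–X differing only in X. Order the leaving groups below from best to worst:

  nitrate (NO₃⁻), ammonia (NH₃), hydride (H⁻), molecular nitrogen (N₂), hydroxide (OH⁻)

molecular nitrogen (N₂) > nitrate (NO₃⁻) > ammonia (NH₃) > hydroxide (OH⁻) > hydride (H⁻)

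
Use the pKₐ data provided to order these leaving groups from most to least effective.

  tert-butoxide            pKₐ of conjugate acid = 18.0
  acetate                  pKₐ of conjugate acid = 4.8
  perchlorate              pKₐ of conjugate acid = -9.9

perchlorate > acetate > tert-butoxide

Lower conjugate-acid pKₐ ⇒ weaker base ⇒ better leaving group.
Sorting by the given values: perchlorate (-9.9), acetate (4.8), tert-butoxide (18.0).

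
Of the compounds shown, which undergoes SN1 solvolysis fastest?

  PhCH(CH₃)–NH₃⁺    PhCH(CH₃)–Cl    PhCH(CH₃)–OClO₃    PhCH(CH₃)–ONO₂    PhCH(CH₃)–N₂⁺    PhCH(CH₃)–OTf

PhCH(CH₃)–N₂⁺

With the same alkyl group throughout, only the leaving group differentiates the rates.
Leaving-group ability tracks the stability of the departed species; conjugate-acid pKₐ is the usual yardstick (lower pKₐ → better LG).
PhCH(CH₃)–N₂⁺ loses N₂: no meaningful conjugate acid; N₂ departs as an exceptionally stable neutral molecule
PhCH(CH₃)–OTf loses OTf⁻: pKₐ(CF₃SO₃H (triflic acid)) ≈ -14
PhCH(CH₃)–OClO₃ loses ClO₄⁻: pKₐ(HClO₄) ≈ -10
PhCH(CH₃)–Cl loses Cl⁻: pKₐ(HCl) ≈ -7
PhCH(CH₃)–ONO₂ loses NO₃⁻: pKₐ(HNO₃) ≈ -1.3
PhCH(CH₃)–NH₃⁺ loses NH₃: pKₐ(NH₄⁺) ≈ 9.2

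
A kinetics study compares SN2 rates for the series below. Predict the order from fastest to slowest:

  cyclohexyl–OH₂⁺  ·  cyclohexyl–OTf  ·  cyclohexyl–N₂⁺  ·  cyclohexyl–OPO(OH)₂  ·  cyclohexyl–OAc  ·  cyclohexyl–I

The skeletons are identical, so relative rate is governed entirely by leaving-group ability.
Leaving-group ability tracks the stability of the departed species; conjugate-acid pKₐ is the usual yardstick (lower pKₐ → better LG).
cyclohexyl–N₂⁺ loses N₂: no meaningful conjugate acid; N₂ departs as an exceptionally stable neutral molecule
cyclohexyl–OTf loses OTf⁻: pKₐ(CF₃SO₃H (triflic acid)) ≈ -14
cyclohexyl–I loses I⁻: pKₐ(HI) ≈ -10
cyclohexyl–OH₂⁺ loses H₂O: pKₐ(H₃O⁺) ≈ -1.7
cyclohexyl–OPO(OH)₂ loses H₂PO₄⁻: pKₐ(H₃PO₄) ≈ 2.1
cyclohexyl–OAc loses AcO⁻: pKₐ(CH₃COOH) ≈ 4.8

cyclohexyl–N₂⁺ > cyclohexyl–OTf > cyclohexyl–I > cyclohexyl–OH₂⁺ > cyclohexyl–OPO(OH)₂ > cyclohexyl–OAc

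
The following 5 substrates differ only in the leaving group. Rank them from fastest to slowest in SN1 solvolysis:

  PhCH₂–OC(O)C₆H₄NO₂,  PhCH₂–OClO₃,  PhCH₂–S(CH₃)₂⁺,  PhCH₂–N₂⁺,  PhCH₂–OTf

The skeletons are identical, so relative rate is governed entirely by leaving-group ability.
The more stable X⁻ (or X) is on its own — i.e. the weaker a base it is — the better a leaving group it makes.
PhCH₂–N₂⁺ loses N₂: no meaningful conjugate acid; N₂ departs as an exceptionally stable neutral molecule
PhCH₂–OTf loses OTf⁻: pKₐ(CF₃SO₃H (triflic acid)) ≈ -14
PhCH₂–OClO₃ loses ClO₄⁻: pKₐ(HClO₄) ≈ -10
PhCH₂–S(CH₃)₂⁺ loses SR'₂: pKₐ(R'₂SH⁺) ≈ -7
PhCH₂–OC(O)C₆H₄NO₂ loses p-O₂N–C₆H₄–COO⁻: pKₐ(p-nitrobenzoic acid) ≈ 3.4

PhCH₂–N₂⁺ > PhCH₂–OTf > PhCH₂–OClO₃ > PhCH₂–S(CH₃)₂⁺ > PhCH₂–OC(O)C₆H₄NO₂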